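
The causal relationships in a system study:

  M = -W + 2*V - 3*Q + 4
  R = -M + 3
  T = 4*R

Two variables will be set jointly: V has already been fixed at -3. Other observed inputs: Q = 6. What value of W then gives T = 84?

W = -2

With V held at -3:
Substituting into the M equation gives M = -W - 20.
This gives R = W + 23.
So T = 4*W + 92.
Solve 4*W + 92 = 84: W = (84 - 92) / 4 = -2.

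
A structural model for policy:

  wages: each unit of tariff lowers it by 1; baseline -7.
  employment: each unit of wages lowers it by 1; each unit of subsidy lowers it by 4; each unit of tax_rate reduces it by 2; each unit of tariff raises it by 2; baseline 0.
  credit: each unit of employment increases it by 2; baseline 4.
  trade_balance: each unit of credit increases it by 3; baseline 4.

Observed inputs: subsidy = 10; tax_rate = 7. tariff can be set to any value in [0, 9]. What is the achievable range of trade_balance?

-266 to -104

Substituting into the employment equation gives employment = 3*tariff - 47.
credit becomes 6*tariff - 90.
This gives trade_balance = 18*tariff - 266.
Linear in tariff, so extremes are at the endpoints: tariff = 0 gives trade_balance = -266; tariff = 9 gives trade_balance = -104.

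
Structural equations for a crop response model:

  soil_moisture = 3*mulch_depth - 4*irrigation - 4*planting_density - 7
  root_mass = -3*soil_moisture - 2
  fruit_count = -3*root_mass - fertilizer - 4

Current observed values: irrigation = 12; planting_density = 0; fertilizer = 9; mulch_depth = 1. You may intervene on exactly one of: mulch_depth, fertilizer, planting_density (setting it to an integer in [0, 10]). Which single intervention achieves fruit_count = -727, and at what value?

set planting_density = 7

Intervening on mulch_depth: fruit_count = 27*mulch_depth - 502. Reaching -727 requires mulch_depth = -25/3, not an integer.
Intervening on fertilizer: fruit_count = -fertilizer - 466. Reaching -727 requires fertilizer = 261, outside [0, 10].
Intervening on planting_density: with other inputs at their observed values, fruit_count = -36*planting_density - 475. Solving for -727 gives planting_density = 7, within [0, 10].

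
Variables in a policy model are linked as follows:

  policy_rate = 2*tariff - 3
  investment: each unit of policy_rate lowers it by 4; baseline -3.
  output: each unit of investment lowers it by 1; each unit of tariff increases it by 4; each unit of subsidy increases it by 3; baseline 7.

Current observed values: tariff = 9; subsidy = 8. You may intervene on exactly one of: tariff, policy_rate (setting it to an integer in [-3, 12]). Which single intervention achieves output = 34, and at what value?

set tariff = 1

Intervening on tariff: with other inputs at their observed values, output = 12*tariff + 22. Solving for 34 gives tariff = 1, within [-3, 12].
Intervening on policy_rate: output = 4*policy_rate + 70. Reaching 34 requires policy_rate = -9, outside [-3, 12].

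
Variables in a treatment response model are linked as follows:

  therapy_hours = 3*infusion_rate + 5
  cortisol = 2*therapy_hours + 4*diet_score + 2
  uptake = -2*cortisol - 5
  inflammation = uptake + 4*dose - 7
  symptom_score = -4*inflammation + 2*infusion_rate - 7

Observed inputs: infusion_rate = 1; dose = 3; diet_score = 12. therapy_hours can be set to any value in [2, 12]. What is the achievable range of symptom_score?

Intervening on therapy_hours fixes its value directly, overriding its dependence on infusion_rate.
Substituting into the cortisol equation gives cortisol = 2*therapy_hours + 50.
So uptake = -4*therapy_hours - 105.
Substituting into the inflammation equation gives inflammation = -4*therapy_hours - 100.
Substituting into the symptom_score equation gives symptom_score = 16*therapy_hours + 395.
Linear in therapy_hours, so extremes are at the endpoints: therapy_hours = 2 gives symptom_score = 427; therapy_hours = 12 gives symptom_score = 587.

427 to 587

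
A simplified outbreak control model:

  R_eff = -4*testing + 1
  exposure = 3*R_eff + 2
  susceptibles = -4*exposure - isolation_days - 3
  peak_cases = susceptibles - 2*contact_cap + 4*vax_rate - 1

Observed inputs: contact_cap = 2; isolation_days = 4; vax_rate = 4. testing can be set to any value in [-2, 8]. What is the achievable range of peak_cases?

-112 to 368

Substituting into the exposure equation gives exposure = -12*testing + 5.
susceptibles becomes 48*testing - 27.
Substituting into the peak_cases equation gives peak_cases = 48*testing - 16.
Linear in testing, so extremes are at the endpoints: testing = -2 gives peak_cases = -112; testing = 8 gives peak_cases = 368.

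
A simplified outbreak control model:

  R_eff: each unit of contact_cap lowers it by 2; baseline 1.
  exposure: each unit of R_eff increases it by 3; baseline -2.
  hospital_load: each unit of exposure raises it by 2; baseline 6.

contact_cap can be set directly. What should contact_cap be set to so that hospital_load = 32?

contact_cap = -2

Substituting into the exposure equation gives exposure = -6*contact_cap + 1.
hospital_load becomes -12*contact_cap + 8.
Solve -12*contact_cap + 8 = 32: contact_cap = (32 - 8) / -12 = -2.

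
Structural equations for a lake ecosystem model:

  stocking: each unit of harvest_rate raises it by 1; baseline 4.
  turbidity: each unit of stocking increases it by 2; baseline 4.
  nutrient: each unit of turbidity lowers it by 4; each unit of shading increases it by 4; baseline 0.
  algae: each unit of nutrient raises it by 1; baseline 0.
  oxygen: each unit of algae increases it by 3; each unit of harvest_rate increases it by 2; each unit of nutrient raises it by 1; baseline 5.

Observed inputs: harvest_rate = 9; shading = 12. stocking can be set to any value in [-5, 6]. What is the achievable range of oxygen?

Intervening on stocking fixes its value directly, overriding its dependence on harvest_rate.
Substituting into the nutrient equation gives nutrient = -8*stocking + 32.
Substituting into the algae equation gives algae = -8*stocking + 32.
Substituting into the oxygen equation gives oxygen = -32*stocking + 151.
Linear in stocking, so extremes are at the endpoints: stocking = -5 gives oxygen = 311; stocking = 6 gives oxygen = -41.

-41 to 311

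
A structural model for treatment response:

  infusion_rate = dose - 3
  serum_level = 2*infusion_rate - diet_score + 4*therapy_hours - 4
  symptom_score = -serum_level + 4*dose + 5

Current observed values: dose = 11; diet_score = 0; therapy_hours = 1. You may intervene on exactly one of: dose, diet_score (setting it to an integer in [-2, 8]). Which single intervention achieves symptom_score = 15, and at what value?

Intervening on dose: with other inputs at their observed values, symptom_score = 2*dose + 11. Solving for 15 gives dose = 2, within [-2, 8].
Intervening on diet_score: symptom_score = diet_score + 33. Reaching 15 requires diet_score = -18, outside [-2, 8].

set dose = 2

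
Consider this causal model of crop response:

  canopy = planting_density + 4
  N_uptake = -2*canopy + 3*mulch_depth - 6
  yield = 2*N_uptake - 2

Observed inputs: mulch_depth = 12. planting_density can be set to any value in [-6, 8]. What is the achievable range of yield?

10 to 66

Substituting into the N_uptake equation gives N_uptake = -2*planting_density + 22.
Substituting into the yield equation gives yield = -4*planting_density + 42.
Linear in planting_density, so extremes are at the endpoints: planting_density = -6 gives yield = 66; planting_density = 8 gives yield = 10.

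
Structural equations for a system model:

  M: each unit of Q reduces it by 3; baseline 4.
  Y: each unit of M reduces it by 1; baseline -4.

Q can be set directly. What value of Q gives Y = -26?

Q = -6

Substituting into the Y equation gives Y = 3*Q - 8.
Solve 3*Q - 8 = -26: Q = (-26 + 8) / 3 = -6.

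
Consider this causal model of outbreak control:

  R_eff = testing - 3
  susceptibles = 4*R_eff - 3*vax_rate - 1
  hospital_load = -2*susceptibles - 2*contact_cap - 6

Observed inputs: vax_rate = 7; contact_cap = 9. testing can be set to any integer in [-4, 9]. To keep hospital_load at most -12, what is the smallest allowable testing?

testing = 7

Substituting into the susceptibles equation gives susceptibles = 4*testing - 34.
This gives hospital_load = -8*testing + 44.
Require -8*testing + 44 ≤ -12, so testing ≥ 7.
The smallest integer in [-4, 9] satisfying this is 7.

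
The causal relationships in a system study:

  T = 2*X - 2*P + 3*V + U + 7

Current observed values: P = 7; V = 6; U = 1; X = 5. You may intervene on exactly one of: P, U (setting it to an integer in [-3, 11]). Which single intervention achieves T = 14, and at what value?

set P = 11

Intervening on P: with other inputs at their observed values, T = -2*P + 36. Solving for 14 gives P = 11, within [-3, 11].
Intervening on U: T = U + 21. Reaching 14 requires U = -7, outside [-3, 11].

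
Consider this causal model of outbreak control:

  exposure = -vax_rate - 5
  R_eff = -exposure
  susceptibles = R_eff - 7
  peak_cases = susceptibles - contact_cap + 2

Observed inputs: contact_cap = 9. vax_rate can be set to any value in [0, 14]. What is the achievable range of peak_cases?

Substituting into the R_eff equation gives R_eff = vax_rate + 5.
Substituting into the susceptibles equation gives susceptibles = vax_rate - 2.
Substituting into the peak_cases equation gives peak_cases = vax_rate - 9.
Linear in vax_rate, so extremes are at the endpoints: vax_rate = 0 gives peak_cases = -9; vax_rate = 14 gives peak_cases = 5.

-9 to 5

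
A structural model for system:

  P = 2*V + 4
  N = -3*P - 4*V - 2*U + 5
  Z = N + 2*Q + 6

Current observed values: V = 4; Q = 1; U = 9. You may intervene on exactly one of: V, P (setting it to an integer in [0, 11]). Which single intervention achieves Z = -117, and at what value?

Intervening on V: with other inputs at their observed values, Z = -10*V - 17. Solving for -117 gives V = 10, within [0, 11].
Intervening on P: Z = -3*P - 21. Reaching -117 requires P = 32, outside [0, 11].

set V = 10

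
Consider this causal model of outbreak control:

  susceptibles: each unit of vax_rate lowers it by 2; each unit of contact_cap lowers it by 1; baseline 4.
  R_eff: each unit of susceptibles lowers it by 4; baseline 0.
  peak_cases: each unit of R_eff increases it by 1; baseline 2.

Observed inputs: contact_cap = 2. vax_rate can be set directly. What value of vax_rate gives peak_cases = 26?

vax_rate = 4

Substituting into the susceptibles equation gives susceptibles = -2*vax_rate + 2.
Substituting into the R_eff equation gives R_eff = 8*vax_rate - 8.
So peak_cases = 8*vax_rate - 6.
Solve 8*vax_rate - 6 = 26: vax_rate = (26 + 6) / 8 = 4.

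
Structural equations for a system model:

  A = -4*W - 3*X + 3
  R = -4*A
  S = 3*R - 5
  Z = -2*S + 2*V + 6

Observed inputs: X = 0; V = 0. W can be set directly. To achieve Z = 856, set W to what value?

Substituting into the A equation gives A = -4*W + 3.
This gives R = 16*W - 12.
S becomes 48*W - 41.
Substituting into the Z equation gives Z = -96*W + 88.
Solve -96*W + 88 = 856: W = (856 - 88) / -96 = -8.

W = -8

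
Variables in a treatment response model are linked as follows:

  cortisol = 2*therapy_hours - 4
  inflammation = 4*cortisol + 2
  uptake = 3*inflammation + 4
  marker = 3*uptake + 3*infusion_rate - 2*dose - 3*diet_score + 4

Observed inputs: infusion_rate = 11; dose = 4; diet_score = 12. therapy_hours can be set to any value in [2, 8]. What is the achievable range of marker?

Substituting into the inflammation equation gives inflammation = 8*therapy_hours - 14.
This gives uptake = 24*therapy_hours - 38.
So marker = 72*therapy_hours - 121.
Linear in therapy_hours, so extremes are at the endpoints: therapy_hours = 2 gives marker = 23; therapy_hours = 8 gives marker = 455.

23 to 455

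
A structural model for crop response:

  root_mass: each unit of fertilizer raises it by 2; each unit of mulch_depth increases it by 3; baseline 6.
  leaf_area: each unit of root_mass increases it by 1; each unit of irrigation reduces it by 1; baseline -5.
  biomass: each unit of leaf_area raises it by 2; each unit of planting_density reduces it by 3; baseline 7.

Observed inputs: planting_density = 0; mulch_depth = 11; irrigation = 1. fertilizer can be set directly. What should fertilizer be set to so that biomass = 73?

Substituting into the root_mass equation gives root_mass = 2*fertilizer + 39.
Substituting into the leaf_area equation gives leaf_area = 2*fertilizer + 33.
This gives biomass = 4*fertilizer + 73.
Solve 4*fertilizer + 73 = 73: fertilizer = (73 - 73) / 4 = 0.

fertilizer = 0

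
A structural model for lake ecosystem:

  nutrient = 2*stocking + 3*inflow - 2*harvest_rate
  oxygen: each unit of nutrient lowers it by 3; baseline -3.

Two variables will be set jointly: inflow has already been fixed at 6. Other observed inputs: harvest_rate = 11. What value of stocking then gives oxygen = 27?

stocking = -3

With inflow held at 6:
Substituting into the nutrient equation gives nutrient = 2*stocking - 4.
Substituting into the oxygen equation gives oxygen = -6*stocking + 9.
Solve -6*stocking + 9 = 27: stocking = (27 - 9) / -6 = -3.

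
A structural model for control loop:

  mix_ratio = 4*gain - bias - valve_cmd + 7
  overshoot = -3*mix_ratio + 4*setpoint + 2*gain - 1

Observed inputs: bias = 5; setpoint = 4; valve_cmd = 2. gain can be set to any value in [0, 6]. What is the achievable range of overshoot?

-45 to 15

Substituting into the mix_ratio equation gives mix_ratio = 4*gain.
overshoot becomes -10*gain + 15.
Linear in gain, so extremes are at the endpoints: gain = 0 gives overshoot = 15; gain = 6 gives overshoot = -45.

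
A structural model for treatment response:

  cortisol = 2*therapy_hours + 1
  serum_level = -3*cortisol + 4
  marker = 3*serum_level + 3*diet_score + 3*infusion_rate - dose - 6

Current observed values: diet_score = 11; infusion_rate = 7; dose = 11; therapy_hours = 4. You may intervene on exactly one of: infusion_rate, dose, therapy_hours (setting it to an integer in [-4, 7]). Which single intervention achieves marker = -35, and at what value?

set infusion_rate = 6

Intervening on infusion_rate: with other inputs at their observed values, marker = 3*infusion_rate - 53. Solving for -35 gives infusion_rate = 6, within [-4, 7].
Intervening on dose: marker = -dose - 21. Reaching -35 requires dose = 14, outside [-4, 7].
Intervening on therapy_hours: marker = -18*therapy_hours + 40. Reaching -35 requires therapy_hours = 25/6, not an integer.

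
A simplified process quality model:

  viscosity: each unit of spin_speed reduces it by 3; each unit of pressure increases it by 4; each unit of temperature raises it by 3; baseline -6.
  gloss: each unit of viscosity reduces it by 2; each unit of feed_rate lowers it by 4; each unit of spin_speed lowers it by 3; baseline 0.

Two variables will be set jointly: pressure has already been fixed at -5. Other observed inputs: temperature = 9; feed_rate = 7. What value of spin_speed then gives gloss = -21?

spin_speed = 3

With pressure held at -5:
Substituting into the viscosity equation gives viscosity = -3*spin_speed + 1.
Substituting into the gloss equation gives gloss = 3*spin_speed - 30.
Solve 3*spin_speed - 30 = -21: spin_speed = (-21 + 30) / 3 = 3.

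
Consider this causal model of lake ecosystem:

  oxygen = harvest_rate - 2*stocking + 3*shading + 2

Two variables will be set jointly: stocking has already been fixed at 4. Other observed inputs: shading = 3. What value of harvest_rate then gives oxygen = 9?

harvest_rate = 6

With stocking held at 4:
Substituting into the oxygen equation gives oxygen = harvest_rate + 3.
Solve harvest_rate + 3 = 9: harvest_rate = (9 - 3) / 1 = 6.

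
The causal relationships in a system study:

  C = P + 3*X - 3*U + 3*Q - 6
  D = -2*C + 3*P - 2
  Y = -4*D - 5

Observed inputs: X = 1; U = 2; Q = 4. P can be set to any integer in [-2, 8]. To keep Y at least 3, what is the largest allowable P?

P = 6

Substituting into the C equation gives C = P + 3.
Substituting into the D equation gives D = P - 8.
So Y = -4*P + 27.
Require -4*P + 27 ≥ 3, so P ≤ 6.
The largest integer in [-2, 8] satisfying this is 6.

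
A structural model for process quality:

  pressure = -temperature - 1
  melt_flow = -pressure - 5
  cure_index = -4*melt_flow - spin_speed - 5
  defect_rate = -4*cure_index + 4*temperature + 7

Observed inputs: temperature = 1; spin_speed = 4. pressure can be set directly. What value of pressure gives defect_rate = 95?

pressure = -8

Intervening on pressure fixes its value directly, overriding its dependence on temperature.
Substituting into the cure_index equation gives cure_index = 4*pressure + 11.
Substituting into the defect_rate equation gives defect_rate = -16*pressure - 33.
Solve -16*pressure - 33 = 95: pressure = (95 + 33) / -16 = -8.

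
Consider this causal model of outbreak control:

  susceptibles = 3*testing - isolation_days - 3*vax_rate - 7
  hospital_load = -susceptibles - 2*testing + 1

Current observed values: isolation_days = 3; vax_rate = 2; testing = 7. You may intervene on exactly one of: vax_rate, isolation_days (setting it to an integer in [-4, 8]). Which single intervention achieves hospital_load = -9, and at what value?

set vax_rate = 5

Intervening on vax_rate: with other inputs at their observed values, hospital_load = 3*vax_rate - 24. Solving for -9 gives vax_rate = 5, within [-4, 8].
Intervening on isolation_days: hospital_load = isolation_days - 21. Reaching -9 requires isolation_days = 12, outside [-4, 8].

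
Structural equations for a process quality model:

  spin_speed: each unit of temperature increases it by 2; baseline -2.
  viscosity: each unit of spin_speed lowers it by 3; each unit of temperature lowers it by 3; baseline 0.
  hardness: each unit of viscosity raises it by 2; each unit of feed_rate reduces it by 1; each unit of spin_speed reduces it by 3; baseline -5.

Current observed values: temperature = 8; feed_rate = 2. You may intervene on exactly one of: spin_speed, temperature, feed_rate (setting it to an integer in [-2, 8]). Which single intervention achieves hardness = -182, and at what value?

Intervening on spin_speed: hardness = -9*spin_speed - 55. Reaching -182 requires spin_speed = 127/9, not an integer.
Intervening on temperature: hardness = -24*temperature + 11. Reaching -182 requires temperature = 193/24, not an integer.
Intervening on feed_rate: with other inputs at their observed values, hardness = -feed_rate - 179. Solving for -182 gives feed_rate = 3, within [-2, 8].

set feed_rate = 3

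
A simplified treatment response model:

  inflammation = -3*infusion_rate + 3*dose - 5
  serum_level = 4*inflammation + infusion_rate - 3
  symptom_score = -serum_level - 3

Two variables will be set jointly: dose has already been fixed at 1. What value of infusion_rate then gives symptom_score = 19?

infusion_rate = 1

With dose held at 1:
Substituting into the inflammation equation gives inflammation = -3*infusion_rate - 2.
Substituting into the serum_level equation gives serum_level = -11*infusion_rate - 11.
Substituting into the symptom_score equation gives symptom_score = 11*infusion_rate + 8.
Solve 11*infusion_rate + 8 = 19: infusion_rate = (19 - 8) / 11 = 1.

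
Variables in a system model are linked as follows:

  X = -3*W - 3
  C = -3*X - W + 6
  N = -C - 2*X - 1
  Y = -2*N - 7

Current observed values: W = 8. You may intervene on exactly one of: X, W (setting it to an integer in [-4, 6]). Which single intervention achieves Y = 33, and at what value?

Intervening on X: Y = -2*X - 9. Reaching 33 requires X = -21, outside [-4, 6].
Intervening on W: with other inputs at their observed values, Y = 4*W + 13. Solving for 33 gives W = 5, within [-4, 6].

set W = 5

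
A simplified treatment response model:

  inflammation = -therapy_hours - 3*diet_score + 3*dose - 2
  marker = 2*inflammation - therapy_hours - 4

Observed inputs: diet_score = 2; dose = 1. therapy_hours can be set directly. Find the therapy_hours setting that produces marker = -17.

therapy_hours = 1

Substituting into the inflammation equation gives inflammation = -therapy_hours - 5.
This gives marker = -3*therapy_hours - 14.
Solve -3*therapy_hours - 14 = -17: therapy_hours = (-17 + 14) / -3 = 1.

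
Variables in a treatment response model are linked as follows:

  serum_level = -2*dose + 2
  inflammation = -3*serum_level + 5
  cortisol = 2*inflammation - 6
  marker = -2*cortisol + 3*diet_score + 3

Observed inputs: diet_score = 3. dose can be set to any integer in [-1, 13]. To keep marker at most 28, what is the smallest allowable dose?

dose = 0

Substituting into the inflammation equation gives inflammation = 6*dose - 1.
So cortisol = 12*dose - 8.
So marker = -24*dose + 28.
Require -24*dose + 28 ≤ 28, so dose ≥ 0.
The smallest integer in [-1, 13] satisfying this is 0.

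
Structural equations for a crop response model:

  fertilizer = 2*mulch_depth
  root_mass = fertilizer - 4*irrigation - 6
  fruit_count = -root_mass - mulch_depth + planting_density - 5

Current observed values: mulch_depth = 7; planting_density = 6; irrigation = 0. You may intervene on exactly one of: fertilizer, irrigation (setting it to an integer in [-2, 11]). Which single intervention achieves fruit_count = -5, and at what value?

set fertilizer = 5

Intervening on fertilizer: with other inputs at their observed values, fruit_count = -fertilizer. Solving for -5 gives fertilizer = 5, within [-2, 11].
Intervening on irrigation: fruit_count = 4*irrigation - 14. Reaching -5 requires irrigation = 9/4, not an integer.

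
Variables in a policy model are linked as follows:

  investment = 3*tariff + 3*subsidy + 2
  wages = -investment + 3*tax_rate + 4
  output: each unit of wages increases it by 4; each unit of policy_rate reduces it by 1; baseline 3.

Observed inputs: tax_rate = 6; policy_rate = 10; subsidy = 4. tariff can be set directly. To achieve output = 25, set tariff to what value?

Substituting into the investment equation gives investment = 3*tariff + 14.
This gives wages = -3*tariff + 8.
So output = -12*tariff + 25.
Solve -12*tariff + 25 = 25: tariff = (25 - 25) / -12 = 0.

tariff = 0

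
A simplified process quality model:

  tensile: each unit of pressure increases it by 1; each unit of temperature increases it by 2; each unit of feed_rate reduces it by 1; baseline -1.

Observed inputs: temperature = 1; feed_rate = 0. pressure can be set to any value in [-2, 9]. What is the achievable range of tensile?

Substituting into the tensile equation gives tensile = pressure + 1.
Linear in pressure, so extremes are at the endpoints: pressure = -2 gives tensile = -1; pressure = 9 gives tensile = 10.

-1 to 10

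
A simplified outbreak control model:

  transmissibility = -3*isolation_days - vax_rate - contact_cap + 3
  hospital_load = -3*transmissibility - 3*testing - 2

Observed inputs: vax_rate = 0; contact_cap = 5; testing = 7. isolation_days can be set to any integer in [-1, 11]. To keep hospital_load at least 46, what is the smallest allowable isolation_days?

isolation_days = 7

Substituting into the transmissibility equation gives transmissibility = -3*isolation_days - 2.
So hospital_load = 9*isolation_days - 17.
Require 9*isolation_days - 17 ≥ 46, so isolation_days ≥ 7.
The smallest integer in [-1, 11] satisfying this is 7.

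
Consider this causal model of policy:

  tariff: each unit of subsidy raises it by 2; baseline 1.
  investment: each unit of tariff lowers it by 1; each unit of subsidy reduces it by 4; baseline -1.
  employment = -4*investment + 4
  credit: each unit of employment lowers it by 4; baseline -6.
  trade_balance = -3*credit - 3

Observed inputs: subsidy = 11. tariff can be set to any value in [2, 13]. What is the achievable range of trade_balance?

Intervening on tariff fixes its value directly, overriding its dependence on subsidy.
Substituting into the investment equation gives investment = -tariff - 45.
Substituting into the employment equation gives employment = 4*tariff + 184.
Substituting into the credit equation gives credit = -16*tariff - 742.
Substituting into the trade_balance equation gives trade_balance = 48*tariff + 2223.
Linear in tariff, so extremes are at the endpoints: tariff = 2 gives trade_balance = 2319; tariff = 13 gives trade_balance = 2847.

2319 to 2847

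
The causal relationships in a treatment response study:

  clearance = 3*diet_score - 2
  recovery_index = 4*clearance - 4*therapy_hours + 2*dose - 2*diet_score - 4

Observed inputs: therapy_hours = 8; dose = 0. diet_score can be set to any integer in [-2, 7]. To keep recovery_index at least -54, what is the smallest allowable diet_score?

Substituting into the recovery_index equation gives recovery_index = 10*diet_score - 44.
Require 10*diet_score - 44 ≥ -54, so diet_score ≥ -1.
The smallest integer in [-2, 7] satisfying this is -1.

diet_score = -1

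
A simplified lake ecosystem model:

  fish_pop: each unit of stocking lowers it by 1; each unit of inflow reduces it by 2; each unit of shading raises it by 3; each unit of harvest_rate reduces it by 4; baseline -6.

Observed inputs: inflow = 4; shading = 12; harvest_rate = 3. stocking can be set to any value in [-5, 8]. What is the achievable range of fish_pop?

2 to 15

Substituting into the fish_pop equation gives fish_pop = -stocking + 10.
Linear in stocking, so extremes are at the endpoints: stocking = -5 gives fish_pop = 15; stocking = 8 gives fish_pop = 2.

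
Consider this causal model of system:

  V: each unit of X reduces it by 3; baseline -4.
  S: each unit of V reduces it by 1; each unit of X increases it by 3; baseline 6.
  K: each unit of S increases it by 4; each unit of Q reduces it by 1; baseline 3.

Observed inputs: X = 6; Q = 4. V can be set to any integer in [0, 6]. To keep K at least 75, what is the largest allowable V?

V = 5

Intervening on V fixes its value directly, overriding its dependence on X.
Substituting into the S equation gives S = -V + 24.
So K = -4*V + 95.
Require -4*V + 95 ≥ 75, so V ≤ 5.
The largest integer in [0, 6] satisfying this is 5.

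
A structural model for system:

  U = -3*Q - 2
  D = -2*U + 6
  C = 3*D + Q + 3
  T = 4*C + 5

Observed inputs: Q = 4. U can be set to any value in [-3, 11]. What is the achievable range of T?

Intervening on U fixes its value directly, overriding its dependence on Q.
Substituting into the C equation gives C = -6*U + 25.
Substituting into the T equation gives T = -24*U + 105.
Linear in U, so extremes are at the endpoints: U = -3 gives T = 177; U = 11 gives T = -159.

-159 to 177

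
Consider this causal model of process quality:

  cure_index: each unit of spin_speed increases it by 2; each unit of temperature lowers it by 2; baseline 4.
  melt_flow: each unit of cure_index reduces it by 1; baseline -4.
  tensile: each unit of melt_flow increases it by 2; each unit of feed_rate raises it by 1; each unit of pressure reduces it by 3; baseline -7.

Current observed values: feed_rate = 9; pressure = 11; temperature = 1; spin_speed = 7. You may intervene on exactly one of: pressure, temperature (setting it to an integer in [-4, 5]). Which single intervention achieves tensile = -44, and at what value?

Intervening on pressure: with other inputs at their observed values, tensile = -3*pressure - 38. Solving for -44 gives pressure = 2, within [-4, 5].
Intervening on temperature: tensile = 4*temperature - 75. Reaching -44 requires temperature = 31/4, not an integer.

set pressure = 2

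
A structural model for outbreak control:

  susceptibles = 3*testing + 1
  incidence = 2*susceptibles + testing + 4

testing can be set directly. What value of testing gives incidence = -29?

testing = -5

Substituting into the incidence equation gives incidence = 7*testing + 6.
Solve 7*testing + 6 = -29: testing = (-29 - 6) / 7 = -5.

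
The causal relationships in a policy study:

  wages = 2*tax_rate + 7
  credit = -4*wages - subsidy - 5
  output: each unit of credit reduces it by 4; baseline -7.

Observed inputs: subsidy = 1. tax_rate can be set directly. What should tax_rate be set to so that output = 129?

tax_rate = 0

Substituting into the credit equation gives credit = -8*tax_rate - 34.
Substituting into the output equation gives output = 32*tax_rate + 129.
Solve 32*tax_rate + 129 = 129: tax_rate = (129 - 129) / 32 = 0.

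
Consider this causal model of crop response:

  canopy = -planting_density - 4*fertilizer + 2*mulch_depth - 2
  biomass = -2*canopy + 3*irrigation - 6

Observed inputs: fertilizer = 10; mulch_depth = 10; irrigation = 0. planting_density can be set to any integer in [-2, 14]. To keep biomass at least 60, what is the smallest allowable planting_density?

planting_density = 11

Substituting into the canopy equation gives canopy = -planting_density - 22.
This gives biomass = 2*planting_density + 38.
Require 2*planting_density + 38 ≥ 60, so planting_density ≥ 11.
The smallest integer in [-2, 14] satisfying this is 11.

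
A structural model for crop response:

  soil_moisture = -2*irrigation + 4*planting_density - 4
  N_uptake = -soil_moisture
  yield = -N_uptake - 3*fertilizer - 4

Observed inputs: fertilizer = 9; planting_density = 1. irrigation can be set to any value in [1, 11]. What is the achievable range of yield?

-53 to -33

Substituting into the soil_moisture equation gives soil_moisture = -2*irrigation.
N_uptake becomes 2*irrigation.
So yield = -2*irrigation - 31.
Linear in irrigation, so extremes are at the endpoints: irrigation = 1 gives yield = -33; irrigation = 11 gives yield = -53.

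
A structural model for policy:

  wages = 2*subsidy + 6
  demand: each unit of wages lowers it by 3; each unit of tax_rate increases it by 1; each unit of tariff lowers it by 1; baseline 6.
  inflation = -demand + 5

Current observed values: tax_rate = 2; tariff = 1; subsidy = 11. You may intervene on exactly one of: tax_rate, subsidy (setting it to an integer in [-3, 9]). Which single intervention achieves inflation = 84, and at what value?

Intervening on tax_rate: with other inputs at their observed values, inflation = -tax_rate + 84. Solving for 84 gives tax_rate = 0, within [-3, 9].
Intervening on subsidy: inflation = 6*subsidy + 16. Reaching 84 requires subsidy = 34/3, not an integer.

set tax_rate = 0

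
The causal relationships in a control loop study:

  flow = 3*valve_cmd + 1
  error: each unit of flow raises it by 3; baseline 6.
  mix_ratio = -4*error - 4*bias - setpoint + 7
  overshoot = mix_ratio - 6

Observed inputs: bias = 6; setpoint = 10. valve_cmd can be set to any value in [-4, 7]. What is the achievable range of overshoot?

Substituting into the error equation gives error = 9*valve_cmd + 9.
Substituting into the mix_ratio equation gives mix_ratio = -36*valve_cmd - 63.
Substituting into the overshoot equation gives overshoot = -36*valve_cmd - 69.
Linear in valve_cmd, so extremes are at the endpoints: valve_cmd = -4 gives overshoot = 75; valve_cmd = 7 gives overshoot = -321.

-321 to 75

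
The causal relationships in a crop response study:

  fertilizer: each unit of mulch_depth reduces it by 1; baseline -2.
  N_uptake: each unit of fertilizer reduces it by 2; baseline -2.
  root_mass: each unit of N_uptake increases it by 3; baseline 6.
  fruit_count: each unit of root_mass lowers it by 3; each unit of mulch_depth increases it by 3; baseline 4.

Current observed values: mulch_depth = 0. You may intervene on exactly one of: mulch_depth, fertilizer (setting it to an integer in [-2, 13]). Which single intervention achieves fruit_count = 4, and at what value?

Intervening on mulch_depth: fruit_count = -15*mulch_depth - 32. Reaching 4 requires mulch_depth = -12/5, not an integer.
Intervening on fertilizer: with other inputs at their observed values, fruit_count = 18*fertilizer + 4. Solving for 4 gives fertilizer = 0, within [-2, 13].

set fertilizer = 0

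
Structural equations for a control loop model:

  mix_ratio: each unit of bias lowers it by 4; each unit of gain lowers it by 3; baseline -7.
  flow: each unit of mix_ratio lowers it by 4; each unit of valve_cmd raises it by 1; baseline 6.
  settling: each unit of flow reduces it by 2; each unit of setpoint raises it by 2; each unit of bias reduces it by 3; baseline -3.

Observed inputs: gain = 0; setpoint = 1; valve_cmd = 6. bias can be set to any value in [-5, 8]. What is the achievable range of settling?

-361 to 94

Substituting into the mix_ratio equation gives mix_ratio = -4*bias - 7.
Substituting into the flow equation gives flow = 16*bias + 40.
So settling = -35*bias - 81.
Linear in bias, so extremes are at the endpoints: bias = -5 gives settling = 94; bias = 8 gives settling = -361.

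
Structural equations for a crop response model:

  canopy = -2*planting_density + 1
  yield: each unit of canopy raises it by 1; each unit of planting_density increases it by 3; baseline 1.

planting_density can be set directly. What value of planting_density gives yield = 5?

Substituting into the yield equation gives yield = planting_density + 2.
Solve planting_density + 2 = 5: planting_density = (5 - 2) / 1 = 3.

planting_density = 3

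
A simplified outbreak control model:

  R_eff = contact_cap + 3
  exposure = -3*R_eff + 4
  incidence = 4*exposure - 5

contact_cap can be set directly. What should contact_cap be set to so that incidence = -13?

contact_cap = -1

Substituting into the exposure equation gives exposure = -3*contact_cap - 5.
Substituting into the incidence equation gives incidence = -12*contact_cap - 25.
Solve -12*contact_cap - 25 = -13: contact_cap = (-13 + 25) / -12 = -1.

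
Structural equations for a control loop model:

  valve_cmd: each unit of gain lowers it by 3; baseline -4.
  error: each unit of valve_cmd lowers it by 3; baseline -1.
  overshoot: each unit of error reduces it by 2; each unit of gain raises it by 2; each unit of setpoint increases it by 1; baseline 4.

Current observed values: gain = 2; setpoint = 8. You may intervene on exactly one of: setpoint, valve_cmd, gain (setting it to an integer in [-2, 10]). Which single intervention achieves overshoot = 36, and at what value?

Intervening on setpoint: overshoot = setpoint - 50. Reaching 36 requires setpoint = 86, outside [-2, 10].
Intervening on valve_cmd: with other inputs at their observed values, overshoot = 6*valve_cmd + 18. Solving for 36 gives valve_cmd = 3, within [-2, 10].
Intervening on gain: overshoot = -16*gain - 10. Reaching 36 requires gain = -23/8, not an integer.

set valve_cmd = 3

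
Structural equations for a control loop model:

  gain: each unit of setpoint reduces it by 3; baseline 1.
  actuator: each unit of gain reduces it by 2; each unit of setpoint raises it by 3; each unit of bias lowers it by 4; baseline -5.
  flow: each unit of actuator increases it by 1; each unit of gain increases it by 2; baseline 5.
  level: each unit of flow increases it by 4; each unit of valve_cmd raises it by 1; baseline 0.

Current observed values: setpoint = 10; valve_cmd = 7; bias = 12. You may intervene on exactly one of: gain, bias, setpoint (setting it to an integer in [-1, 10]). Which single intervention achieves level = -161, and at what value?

Intervening on gain: the paths from gain to level cancel (net effect zero), leaving level = -65; -161 is unreachable this way.
Intervening on bias: level = -16*bias + 127. Reaching -161 requires bias = 18, outside [-1, 10].
Intervening on setpoint: with other inputs at their observed values, level = 12*setpoint - 185. Solving for -161 gives setpoint = 2, within [-1, 10].

set setpoint = 2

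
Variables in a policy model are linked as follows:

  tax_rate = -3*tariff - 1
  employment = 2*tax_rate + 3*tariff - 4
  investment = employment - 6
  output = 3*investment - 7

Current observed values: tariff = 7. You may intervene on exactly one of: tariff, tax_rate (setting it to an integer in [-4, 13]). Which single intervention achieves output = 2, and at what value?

set tax_rate = -4

Intervening on tariff: output = -9*tariff - 43. Reaching 2 requires tariff = -5, outside [-4, 13].
Intervening on tax_rate: with other inputs at their observed values, output = 6*tax_rate + 26. Solving for 2 gives tax_rate = -4, within [-4, 13].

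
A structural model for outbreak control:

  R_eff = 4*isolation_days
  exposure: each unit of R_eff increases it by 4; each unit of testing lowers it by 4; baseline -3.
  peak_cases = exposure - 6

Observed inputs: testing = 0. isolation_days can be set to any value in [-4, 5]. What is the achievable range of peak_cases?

Substituting into the exposure equation gives exposure = 16*isolation_days - 3.
Substituting into the peak_cases equation gives peak_cases = 16*isolation_days - 9.
Linear in isolation_days, so extremes are at the endpoints: isolation_days = -4 gives peak_cases = -73; isolation_days = 5 gives peak_cases = 71.

-73 to 71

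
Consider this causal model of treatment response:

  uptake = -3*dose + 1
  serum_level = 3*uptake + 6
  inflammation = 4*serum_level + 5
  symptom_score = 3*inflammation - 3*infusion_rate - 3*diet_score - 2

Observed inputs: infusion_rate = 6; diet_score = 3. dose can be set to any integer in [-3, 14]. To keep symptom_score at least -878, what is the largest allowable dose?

dose = 9

Substituting into the serum_level equation gives serum_level = -9*dose + 9.
So inflammation = -36*dose + 41.
This gives symptom_score = -108*dose + 94.
Require -108*dose + 94 ≥ -878, so dose ≤ 9.
The largest integer in [-3, 14] satisfying this is 9.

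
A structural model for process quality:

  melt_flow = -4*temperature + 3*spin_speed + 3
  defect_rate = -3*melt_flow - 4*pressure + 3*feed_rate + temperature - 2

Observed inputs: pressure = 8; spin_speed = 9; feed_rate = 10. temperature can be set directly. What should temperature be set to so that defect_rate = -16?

Substituting into the melt_flow equation gives melt_flow = -4*temperature + 30.
This gives defect_rate = 13*temperature - 94.
Solve 13*temperature - 94 = -16: temperature = (-16 + 94) / 13 = 6.

temperature = 6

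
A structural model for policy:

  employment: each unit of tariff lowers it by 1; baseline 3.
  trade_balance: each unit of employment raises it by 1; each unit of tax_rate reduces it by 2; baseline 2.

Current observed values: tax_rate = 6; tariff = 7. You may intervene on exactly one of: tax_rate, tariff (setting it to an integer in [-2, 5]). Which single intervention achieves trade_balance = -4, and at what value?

Intervening on tax_rate: with other inputs at their observed values, trade_balance = -2*tax_rate - 2. Solving for -4 gives tax_rate = 1, within [-2, 5].
Intervening on tariff: trade_balance = -tariff - 7. Reaching -4 requires tariff = -3, outside [-2, 5].

set tax_rate = 1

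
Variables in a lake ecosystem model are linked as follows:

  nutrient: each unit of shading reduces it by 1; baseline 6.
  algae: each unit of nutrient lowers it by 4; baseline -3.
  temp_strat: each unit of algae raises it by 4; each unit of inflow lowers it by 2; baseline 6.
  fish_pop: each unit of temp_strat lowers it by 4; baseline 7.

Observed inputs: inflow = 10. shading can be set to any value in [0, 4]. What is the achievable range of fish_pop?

239 to 495

Substituting into the algae equation gives algae = 4*shading - 27.
Substituting into the temp_strat equation gives temp_strat = 16*shading - 122.
This gives fish_pop = -64*shading + 495.
Linear in shading, so extremes are at the endpoints: shading = 0 gives fish_pop = 495; shading = 4 gives fish_pop = 239.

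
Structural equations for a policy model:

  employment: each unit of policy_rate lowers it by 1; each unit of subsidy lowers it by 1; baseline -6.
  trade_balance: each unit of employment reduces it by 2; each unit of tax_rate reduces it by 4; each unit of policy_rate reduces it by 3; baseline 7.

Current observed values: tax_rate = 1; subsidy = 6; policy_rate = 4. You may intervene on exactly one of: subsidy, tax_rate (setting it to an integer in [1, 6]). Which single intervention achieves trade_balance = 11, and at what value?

Intervening on subsidy: trade_balance = 2*subsidy + 11. Reaching 11 requires subsidy = 0, outside [1, 6].
Intervening on tax_rate: with other inputs at their observed values, trade_balance = -4*tax_rate + 27. Solving for 11 gives tax_rate = 4, within [1, 6].

set tax_rate = 4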